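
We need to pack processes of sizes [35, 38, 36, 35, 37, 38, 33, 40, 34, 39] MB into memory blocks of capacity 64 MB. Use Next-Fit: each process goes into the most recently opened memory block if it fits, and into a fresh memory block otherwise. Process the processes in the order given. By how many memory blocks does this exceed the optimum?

Next-Fit: [35] [38] [36] [35] [37] [38] [33] [40] [34] [39] → 10 memory blocks.
10 processes exceed 32 MB (half the capacity), and no two of those can share a memory block, so at least 10 memory blocks are needed.
So 10 is already optimal.

0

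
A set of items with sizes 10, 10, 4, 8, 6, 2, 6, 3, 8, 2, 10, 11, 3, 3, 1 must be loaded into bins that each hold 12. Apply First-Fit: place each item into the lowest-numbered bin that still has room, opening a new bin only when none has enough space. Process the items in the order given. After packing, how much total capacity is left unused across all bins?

9

Put 10 in bin 1; 2 remain.
Put 10 in bin 2; 2 remain.
Put 4 in bin 3; 8 remain.
Put 8 in bin 3; 0 remain.
Put 6 in bin 4; 6 remain.
Put 2 in bin 1; 0 remain.
Put 6 in bin 4; 0 remain.
Put 3 in bin 5; 9 remain.
Put 8 in bin 5; 1 remain.
Put 2 in bin 2; 0 remain.
Put 10 in bin 6; 2 remain.
Put 11 in bin 7; 1 remain.
Put 3 in bin 8; 9 remain.
Put 3 in bin 8; 6 remain.
Put 1 in bin 5; 0 remain.
8 bins × 12 = 96; used 87; unused 9.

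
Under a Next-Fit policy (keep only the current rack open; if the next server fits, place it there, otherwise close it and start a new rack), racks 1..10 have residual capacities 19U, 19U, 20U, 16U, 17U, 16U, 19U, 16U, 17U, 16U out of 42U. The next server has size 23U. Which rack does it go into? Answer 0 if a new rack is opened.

Next-Fit only looks at rack 10, which has 16U free.
23U does not fit, so a new rack is opened.

0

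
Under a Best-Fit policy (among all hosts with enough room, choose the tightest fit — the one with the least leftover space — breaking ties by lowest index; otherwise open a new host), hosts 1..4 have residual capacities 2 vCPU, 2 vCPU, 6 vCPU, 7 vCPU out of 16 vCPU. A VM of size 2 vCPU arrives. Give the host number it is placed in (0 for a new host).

Hosts with room: host 1 (2 vCPU), host 2 (2 vCPU), host 3 (6 vCPU), host 4 (7 vCPU).
Tightest fit is host 1 with 2 vCPU free.

1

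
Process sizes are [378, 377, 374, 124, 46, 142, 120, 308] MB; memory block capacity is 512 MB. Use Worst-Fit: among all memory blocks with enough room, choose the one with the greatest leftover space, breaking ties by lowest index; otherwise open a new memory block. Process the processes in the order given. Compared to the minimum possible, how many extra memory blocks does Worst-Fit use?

1

Worst-Fit: [378] [377,46] [374,124] [142,120] [308] → 5 memory blocks.
Total size 1869 MB; any packing needs at least ⌈1869/512⌉ = 4 memory blocks.
An optimal packing achieves that bound: [378,124] [377,120] [374,46] [308,142] → 4 memory blocks.
Excess: 5 − 4 = 1.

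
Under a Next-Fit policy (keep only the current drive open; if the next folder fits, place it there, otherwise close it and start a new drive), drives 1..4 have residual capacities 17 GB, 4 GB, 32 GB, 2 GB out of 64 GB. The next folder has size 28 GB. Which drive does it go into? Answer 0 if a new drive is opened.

0

Next-Fit only looks at drive 4, which has 2 GB free.
28 GB does not fit, so a new drive is opened.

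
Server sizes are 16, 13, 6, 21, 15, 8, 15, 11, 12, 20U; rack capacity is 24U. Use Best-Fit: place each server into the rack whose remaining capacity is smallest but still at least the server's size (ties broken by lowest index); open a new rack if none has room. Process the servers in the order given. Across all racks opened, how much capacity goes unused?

rack 1: place 16U, 8U left
rack 2: place 13U, 11U left
rack 1: place 6U, 2U left
rack 3: place 21U, 3U left
rack 4: place 15U, 9U left
rack 4: place 8U, 1U left
rack 5: place 15U, 9U left
rack 2: place 11U, 0U left
rack 6: place 12U, 12U left
rack 7: place 20U, 4U left
7 racks × 24U = 168U; used 137U; unused 31U.

31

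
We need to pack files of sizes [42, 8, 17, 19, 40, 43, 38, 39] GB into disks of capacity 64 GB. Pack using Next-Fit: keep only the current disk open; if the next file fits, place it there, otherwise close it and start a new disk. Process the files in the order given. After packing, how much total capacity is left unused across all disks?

138

42 GB → disk 1 (remaining 22 GB)
8 GB → disk 1 (remaining 14 GB)
17 GB → disk 2 (remaining 47 GB)
19 GB → disk 2 (remaining 28 GB)
40 GB → disk 3 (remaining 24 GB)
43 GB → disk 4 (remaining 21 GB)
38 GB → disk 5 (remaining 26 GB)
39 GB → disk 6 (remaining 25 GB)
6 disks × 64 GB = 384 GB; used 246 GB; unused 138 GB.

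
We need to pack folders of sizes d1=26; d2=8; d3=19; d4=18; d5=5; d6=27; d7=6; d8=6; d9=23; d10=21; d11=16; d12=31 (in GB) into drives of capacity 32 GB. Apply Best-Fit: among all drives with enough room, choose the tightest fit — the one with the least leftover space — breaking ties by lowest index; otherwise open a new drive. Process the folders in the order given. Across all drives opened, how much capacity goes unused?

50

Put d1 (26 GB) in drive 1; 6 GB remain.
Put d2 (8 GB) in drive 2; 24 GB remain.
Put d3 (19 GB) in drive 2; 5 GB remain.
Put d4 (18 GB) in drive 3; 14 GB remain.
Put d5 (5 GB) in drive 2; 0 GB remain.
Put d6 (27 GB) in drive 4; 5 GB remain.
Put d7 (6 GB) in drive 1; 0 GB remain.
Put d8 (6 GB) in drive 3; 8 GB remain.
Put d9 (23 GB) in drive 5; 9 GB remain.
Put d10 (21 GB) in drive 6; 11 GB remain.
Put d11 (16 GB) in drive 7; 16 GB remain.
Put d12 (31 GB) in drive 8; 1 GB remain.
8 drives × 32 GB = 256 GB; used 206 GB; unused 50 GB.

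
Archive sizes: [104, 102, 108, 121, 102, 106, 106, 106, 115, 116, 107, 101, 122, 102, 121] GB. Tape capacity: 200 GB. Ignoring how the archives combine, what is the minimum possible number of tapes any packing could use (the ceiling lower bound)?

9

Total size = 104 + 102 + 108 + 121 + 102 + 106 + 106 + 106 + 115 + 116 + 107 + 101 + 122 + 102 + 121 = 1639 GB.
⌈1639 / 200⌉ = 9.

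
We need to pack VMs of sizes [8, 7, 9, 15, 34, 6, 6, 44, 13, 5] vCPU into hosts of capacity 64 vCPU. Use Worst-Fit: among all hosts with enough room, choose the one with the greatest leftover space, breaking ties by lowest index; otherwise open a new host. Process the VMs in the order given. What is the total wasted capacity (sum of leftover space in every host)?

host 1: place 8 vCPU, 56 vCPU left
host 1: place 7 vCPU, 49 vCPU left
host 1: place 9 vCPU, 40 vCPU left
host 1: place 15 vCPU, 25 vCPU left
host 2: place 34 vCPU, 30 vCPU left
host 2: place 6 vCPU, 24 vCPU left
host 1: place 6 vCPU, 19 vCPU left
host 3: place 44 vCPU, 20 vCPU left
host 2: place 13 vCPU, 11 vCPU left
host 3: place 5 vCPU, 15 vCPU left
3 hosts × 64 vCPU = 192 vCPU; used 147 vCPU; unused 45 vCPU.

45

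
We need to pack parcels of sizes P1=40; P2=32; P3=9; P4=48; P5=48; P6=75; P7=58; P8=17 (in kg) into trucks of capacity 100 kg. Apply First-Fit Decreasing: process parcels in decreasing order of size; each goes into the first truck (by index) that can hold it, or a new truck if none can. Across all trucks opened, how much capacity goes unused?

73

Sorted descending: 75, 58, 48, 48, 40, 32, 17, 9.
Put 75 kg in truck 1; 25 kg remain.
Put 58 kg in truck 2; 42 kg remain.
Put 48 kg in truck 3; 52 kg remain.
Put 48 kg in truck 3; 4 kg remain.
Put 40 kg in truck 2; 2 kg remain.
Put 32 kg in truck 4; 68 kg remain.
Put 17 kg in truck 1; 8 kg remain.
Put 9 kg in truck 4; 59 kg remain.
4 trucks × 100 kg = 400 kg; used 327 kg; unused 73 kg.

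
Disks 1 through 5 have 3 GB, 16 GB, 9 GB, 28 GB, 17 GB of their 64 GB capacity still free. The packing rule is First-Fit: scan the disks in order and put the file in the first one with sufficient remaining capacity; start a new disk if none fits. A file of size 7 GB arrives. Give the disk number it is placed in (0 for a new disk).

Disks with room: disk 2 (16 GB), disk 3 (9 GB), disk 4 (28 GB), disk 5 (17 GB).
The first with room is disk 2.

2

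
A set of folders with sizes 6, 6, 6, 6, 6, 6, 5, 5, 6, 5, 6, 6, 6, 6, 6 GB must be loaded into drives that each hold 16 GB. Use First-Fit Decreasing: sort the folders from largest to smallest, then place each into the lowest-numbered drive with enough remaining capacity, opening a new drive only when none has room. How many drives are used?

7 drives

Sorted descending: 6, 6, 6, 6, 6, 6, 6, 6, 6, 6, 6, 6, 5, 5, 5.
Put 6 GB in drive 1; 10 GB remain.
Put 6 GB in drive 1; 4 GB remain.
Put 6 GB in drive 2; 10 GB remain.
Put 6 GB in drive 2; 4 GB remain.
Put 6 GB in drive 3; 10 GB remain.
Put 6 GB in drive 3; 4 GB remain.
Put 6 GB in drive 4; 10 GB remain.
Put 6 GB in drive 4; 4 GB remain.
Put 6 GB in drive 5; 10 GB remain.
Put 6 GB in drive 5; 4 GB remain.
Put 6 GB in drive 6; 10 GB remain.
Put 6 GB in drive 6; 4 GB remain.
Put 5 GB in drive 7; 11 GB remain.
Put 5 GB in drive 7; 6 GB remain.
Put 5 GB in drive 7; 1 GB remain.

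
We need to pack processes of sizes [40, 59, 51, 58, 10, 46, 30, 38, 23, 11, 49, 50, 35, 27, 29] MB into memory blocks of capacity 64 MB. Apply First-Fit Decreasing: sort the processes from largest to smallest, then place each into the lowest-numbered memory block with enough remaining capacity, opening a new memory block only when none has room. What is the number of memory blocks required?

10 memory blocks

Sorted descending: 59, 58, 51, 50, 49, 46, 40, 38, 35, 30, 29, 27, 23, 11, 10.
memory block 1: place 59 MB, 5 MB left
memory block 2: place 58 MB, 6 MB left
memory block 3: place 51 MB, 13 MB left
memory block 4: place 50 MB, 14 MB left
memory block 5: place 49 MB, 15 MB left
memory block 6: place 46 MB, 18 MB left
memory block 7: place 40 MB, 24 MB left
memory block 8: place 38 MB, 26 MB left
memory block 9: place 35 MB, 29 MB left
memory block 10: place 30 MB, 34 MB left
memory block 9: place 29 MB, 0 MB left
memory block 10: place 27 MB, 7 MB left
memory block 7: place 23 MB, 1 MB left
memory block 3: place 11 MB, 2 MB left
memory block 4: place 10 MB, 4 MB left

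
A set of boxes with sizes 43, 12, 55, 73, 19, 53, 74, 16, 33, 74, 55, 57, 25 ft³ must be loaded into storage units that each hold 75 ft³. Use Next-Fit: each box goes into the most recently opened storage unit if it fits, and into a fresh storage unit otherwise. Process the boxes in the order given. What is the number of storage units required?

43 ft³ → storage unit 1 (remaining 32 ft³)
12 ft³ → storage unit 1 (remaining 20 ft³)
55 ft³ → storage unit 2 (remaining 20 ft³)
73 ft³ → storage unit 3 (remaining 2 ft³)
19 ft³ → storage unit 4 (remaining 56 ft³)
53 ft³ → storage unit 4 (remaining 3 ft³)
74 ft³ → storage unit 5 (remaining 1 ft³)
16 ft³ → storage unit 6 (remaining 59 ft³)
33 ft³ → storage unit 6 (remaining 26 ft³)
74 ft³ → storage unit 7 (remaining 1 ft³)
55 ft³ → storage unit 8 (remaining 20 ft³)
57 ft³ → storage unit 9 (remaining 18 ft³)
25 ft³ → storage unit 10 (remaining 50 ft³)
Final storage units: [43,12] [55] [73] [19,53] [74] [16,33] [74] [55] [57] [25].

10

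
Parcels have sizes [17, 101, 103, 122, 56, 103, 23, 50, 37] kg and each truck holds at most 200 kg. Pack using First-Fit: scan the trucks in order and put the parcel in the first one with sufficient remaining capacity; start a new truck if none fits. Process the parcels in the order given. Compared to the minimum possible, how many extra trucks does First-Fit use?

0

First-Fit: [17,101,56,23] [103,50,37] [122] [103] → 4 trucks.
Total size 612 kg; any packing needs at least ⌈612/200⌉ = 4 trucks.
So 4 is already optimal.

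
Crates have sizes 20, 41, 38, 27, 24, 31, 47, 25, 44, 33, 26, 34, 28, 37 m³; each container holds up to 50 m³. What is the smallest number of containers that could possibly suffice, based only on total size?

Total size = 20 + 41 + 38 + 27 + 24 + 31 + 47 + 25 + 44 + 33 + 26 + 34 + 28 + 37 = 455 m³.
⌈455 / 50⌉ = 10.

10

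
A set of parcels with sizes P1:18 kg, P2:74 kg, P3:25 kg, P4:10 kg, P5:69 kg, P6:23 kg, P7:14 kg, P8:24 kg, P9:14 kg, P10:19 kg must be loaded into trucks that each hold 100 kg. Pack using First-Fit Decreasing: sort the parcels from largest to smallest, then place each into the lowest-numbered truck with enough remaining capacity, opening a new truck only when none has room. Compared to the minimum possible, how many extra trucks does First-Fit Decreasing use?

First-Fit Decreasing: [74,25] [69,24] [23,19,18,14,14,10] → 3 trucks.
Total size 290 kg; any packing needs at least ⌈290/100⌉ = 3 trucks.
So 3 is already optimal.

0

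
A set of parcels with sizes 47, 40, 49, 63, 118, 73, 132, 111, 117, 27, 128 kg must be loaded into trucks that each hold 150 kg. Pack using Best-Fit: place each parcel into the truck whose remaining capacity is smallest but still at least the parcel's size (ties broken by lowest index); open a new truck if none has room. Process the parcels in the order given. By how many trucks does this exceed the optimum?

Best-Fit: [47,40,49] [63,73] [118,27] [132] [111] [117] [128] → 7 trucks.
Total size 905 kg; any packing needs at least ⌈905/150⌉ = 7 trucks.
So 7 is already optimal.

0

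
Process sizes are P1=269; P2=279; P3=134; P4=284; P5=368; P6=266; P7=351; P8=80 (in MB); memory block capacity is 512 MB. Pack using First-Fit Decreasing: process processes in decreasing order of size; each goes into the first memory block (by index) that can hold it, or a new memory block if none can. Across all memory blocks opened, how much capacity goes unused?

1041

Sorted descending: 368, 351, 284, 279, 269, 266, 134, 80.
memory block 1: place 368 MB, 144 MB left
memory block 2: place 351 MB, 161 MB left
memory block 3: place 284 MB, 228 MB left
memory block 4: place 279 MB, 233 MB left
memory block 5: place 269 MB, 243 MB left
memory block 6: place 266 MB, 246 MB left
memory block 1: place 134 MB, 10 MB left
memory block 2: place 80 MB, 81 MB left
6 memory blocks × 512 MB = 3072 MB; used 2031 MB; unused 1041 MB.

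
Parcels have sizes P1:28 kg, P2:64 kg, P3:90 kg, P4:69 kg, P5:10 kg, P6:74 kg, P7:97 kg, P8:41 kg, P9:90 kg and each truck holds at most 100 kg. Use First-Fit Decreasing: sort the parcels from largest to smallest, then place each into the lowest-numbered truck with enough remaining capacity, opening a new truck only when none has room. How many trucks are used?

Sorted descending: 97, 90, 90, 74, 69, 64, 41, 28, 10.
Put 97 kg in truck 1; 3 kg remain.
Put 90 kg in truck 2; 10 kg remain.
Put 90 kg in truck 3; 10 kg remain.
Put 74 kg in truck 4; 26 kg remain.
Put 69 kg in truck 5; 31 kg remain.
Put 64 kg in truck 6; 36 kg remain.
Put 41 kg in truck 7; 59 kg remain.
Put 28 kg in truck 5; 3 kg remain.
Put 10 kg in truck 2; 0 kg remain.

7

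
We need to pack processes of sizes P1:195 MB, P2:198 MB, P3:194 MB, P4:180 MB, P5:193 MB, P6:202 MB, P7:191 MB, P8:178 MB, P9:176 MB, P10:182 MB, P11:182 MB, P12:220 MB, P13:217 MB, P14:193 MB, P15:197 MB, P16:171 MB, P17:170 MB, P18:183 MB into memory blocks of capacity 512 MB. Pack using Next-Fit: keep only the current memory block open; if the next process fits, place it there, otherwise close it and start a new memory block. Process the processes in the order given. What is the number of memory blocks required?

P1 (195 MB) → memory block 1 (remaining 317 MB)
P2 (198 MB) → memory block 1 (remaining 119 MB)
P3 (194 MB) → memory block 2 (remaining 318 MB)
P4 (180 MB) → memory block 2 (remaining 138 MB)
P5 (193 MB) → memory block 3 (remaining 319 MB)
P6 (202 MB) → memory block 3 (remaining 117 MB)
P7 (191 MB) → memory block 4 (remaining 321 MB)
P8 (178 MB) → memory block 4 (remaining 143 MB)
P9 (176 MB) → memory block 5 (remaining 336 MB)
P10 (182 MB) → memory block 5 (remaining 154 MB)
P11 (182 MB) → memory block 6 (remaining 330 MB)
P12 (220 MB) → memory block 6 (remaining 110 MB)
P13 (217 MB) → memory block 7 (remaining 295 MB)
P14 (193 MB) → memory block 7 (remaining 102 MB)
P15 (197 MB) → memory block 8 (remaining 315 MB)
P16 (171 MB) → memory block 8 (remaining 144 MB)
P17 (170 MB) → memory block 9 (remaining 342 MB)
P18 (183 MB) → memory block 9 (remaining 159 MB)

9 memory blocks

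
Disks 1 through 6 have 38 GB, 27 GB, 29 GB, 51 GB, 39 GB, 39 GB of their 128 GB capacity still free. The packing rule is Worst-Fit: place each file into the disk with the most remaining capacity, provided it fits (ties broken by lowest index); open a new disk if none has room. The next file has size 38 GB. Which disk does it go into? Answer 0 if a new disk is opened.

4

Disks with room: disk 1 (38 GB), disk 4 (51 GB), disk 5 (39 GB), disk 6 (39 GB).
Most room is disk 4 with 51 GB free.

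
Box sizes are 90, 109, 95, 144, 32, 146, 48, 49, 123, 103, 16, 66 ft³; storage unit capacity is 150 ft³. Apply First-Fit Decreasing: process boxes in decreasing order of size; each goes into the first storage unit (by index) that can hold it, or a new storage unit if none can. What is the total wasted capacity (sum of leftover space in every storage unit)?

Sorted descending: 146, 144, 123, 109, 103, 95, 90, 66, 49, 48, 32, 16.
storage unit 1: place 146 ft³, 4 ft³ left
storage unit 2: place 144 ft³, 6 ft³ left
storage unit 3: place 123 ft³, 27 ft³ left
storage unit 4: place 109 ft³, 41 ft³ left
storage unit 5: place 103 ft³, 47 ft³ left
storage unit 6: place 95 ft³, 55 ft³ left
storage unit 7: place 90 ft³, 60 ft³ left
storage unit 8: place 66 ft³, 84 ft³ left
storage unit 6: place 49 ft³, 6 ft³ left
storage unit 7: place 48 ft³, 12 ft³ left
storage unit 4: place 32 ft³, 9 ft³ left
storage unit 3: place 16 ft³, 11 ft³ left
8 storage units × 150 ft³ = 1200 ft³; used 1021 ft³; unused 179 ft³.

179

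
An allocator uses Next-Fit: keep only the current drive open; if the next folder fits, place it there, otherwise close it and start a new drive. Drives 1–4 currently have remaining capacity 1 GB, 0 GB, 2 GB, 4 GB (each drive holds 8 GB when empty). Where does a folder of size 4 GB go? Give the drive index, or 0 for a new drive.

Next-Fit only looks at drive 4, which has 4 GB free.
4 GB fits there.

4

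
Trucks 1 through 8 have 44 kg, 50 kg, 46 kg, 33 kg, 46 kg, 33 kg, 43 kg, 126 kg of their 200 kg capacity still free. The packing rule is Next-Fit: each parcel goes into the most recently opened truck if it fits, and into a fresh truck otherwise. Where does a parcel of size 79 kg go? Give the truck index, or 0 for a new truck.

8

Next-Fit only looks at truck 8, which has 126 kg free.
79 kg fits there.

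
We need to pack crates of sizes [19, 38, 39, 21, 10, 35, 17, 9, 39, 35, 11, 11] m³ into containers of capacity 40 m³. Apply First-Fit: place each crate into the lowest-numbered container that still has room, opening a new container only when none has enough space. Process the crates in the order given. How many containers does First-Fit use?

19 m³ → container 1 (remaining 21 m³)
38 m³ → container 2 (remaining 2 m³)
39 m³ → container 3 (remaining 1 m³)
21 m³ → container 1 (remaining 0 m³)
10 m³ → container 4 (remaining 30 m³)
35 m³ → container 5 (remaining 5 m³)
17 m³ → container 4 (remaining 13 m³)
9 m³ → container 4 (remaining 4 m³)
39 m³ → container 6 (remaining 1 m³)
35 m³ → container 7 (remaining 5 m³)
11 m³ → container 8 (remaining 29 m³)
11 m³ → container 8 (remaining 18 m³)
Final containers: [19,21] [38] [39] [10,17,9] [35] [39] [35] [11,11].

8 containers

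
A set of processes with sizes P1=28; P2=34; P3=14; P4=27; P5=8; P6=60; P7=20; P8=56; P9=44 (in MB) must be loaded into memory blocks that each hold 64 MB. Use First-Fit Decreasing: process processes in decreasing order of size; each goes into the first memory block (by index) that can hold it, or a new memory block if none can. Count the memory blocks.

5

Sorted descending: 60, 56, 44, 34, 28, 27, 20, 14, 8.
Put 60 MB in memory block 1; 4 MB remain.
Put 56 MB in memory block 2; 8 MB remain.
Put 44 MB in memory block 3; 20 MB remain.
Put 34 MB in memory block 4; 30 MB remain.
Put 28 MB in memory block 4; 2 MB remain.
Put 27 MB in memory block 5; 37 MB remain.
Put 20 MB in memory block 3; 0 MB remain.
Put 14 MB in memory block 5; 23 MB remain.
Put 8 MB in memory block 2; 0 MB remain.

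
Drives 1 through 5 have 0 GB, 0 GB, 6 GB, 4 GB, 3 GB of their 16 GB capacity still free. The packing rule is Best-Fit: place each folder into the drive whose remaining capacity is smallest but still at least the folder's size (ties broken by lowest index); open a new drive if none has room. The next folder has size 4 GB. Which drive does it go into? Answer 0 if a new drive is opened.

Drives with room: drive 3 (6 GB), drive 4 (4 GB).
Tightest fit is drive 4 with 4 GB free.

4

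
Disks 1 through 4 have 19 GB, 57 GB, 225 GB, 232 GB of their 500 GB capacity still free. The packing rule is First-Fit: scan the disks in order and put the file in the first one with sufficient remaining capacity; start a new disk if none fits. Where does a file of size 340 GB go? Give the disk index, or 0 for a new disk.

0

No disk has ≥ 340 GB free, so a new disk is opened.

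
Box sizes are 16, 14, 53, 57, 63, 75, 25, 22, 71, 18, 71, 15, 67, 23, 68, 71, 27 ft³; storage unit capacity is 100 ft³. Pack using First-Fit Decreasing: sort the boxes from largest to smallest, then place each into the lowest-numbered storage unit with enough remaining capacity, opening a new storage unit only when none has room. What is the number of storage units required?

9

Sorted descending: 75, 71, 71, 71, 68, 67, 63, 57, 53, 27, 25, 23, 22, 18, 16, 15, 14.
75 ft³ → storage unit 1 (remaining 25 ft³)
71 ft³ → storage unit 2 (remaining 29 ft³)
71 ft³ → storage unit 3 (remaining 29 ft³)
71 ft³ → storage unit 4 (remaining 29 ft³)
68 ft³ → storage unit 5 (remaining 32 ft³)
67 ft³ → storage unit 6 (remaining 33 ft³)
63 ft³ → storage unit 7 (remaining 37 ft³)
57 ft³ → storage unit 8 (remaining 43 ft³)
53 ft³ → storage unit 9 (remaining 47 ft³)
27 ft³ → storage unit 2 (remaining 2 ft³)
25 ft³ → storage unit 1 (remaining 0 ft³)
23 ft³ → storage unit 3 (remaining 6 ft³)
22 ft³ → storage unit 4 (remaining 7 ft³)
18 ft³ → storage unit 5 (remaining 14 ft³)
16 ft³ → storage unit 6 (remaining 17 ft³)
15 ft³ → storage unit 6 (remaining 2 ft³)
14 ft³ → storage unit 5 (remaining 0 ft³)
Final storage units: [75,25] [71,27] [71,23] [71,22] [68,18,14] [67,16,15] [63] [57] [53].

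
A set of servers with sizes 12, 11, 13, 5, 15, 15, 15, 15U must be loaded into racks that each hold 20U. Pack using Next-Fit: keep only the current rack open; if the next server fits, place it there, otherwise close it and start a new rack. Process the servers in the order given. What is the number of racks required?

7 racks

rack 1: place 12U, 8U left
rack 2: place 11U, 9U left
rack 3: place 13U, 7U left
rack 3: place 5U, 2U left
rack 4: place 15U, 5U left
rack 5: place 15U, 5U left
rack 6: place 15U, 5U left
rack 7: place 15U, 5U left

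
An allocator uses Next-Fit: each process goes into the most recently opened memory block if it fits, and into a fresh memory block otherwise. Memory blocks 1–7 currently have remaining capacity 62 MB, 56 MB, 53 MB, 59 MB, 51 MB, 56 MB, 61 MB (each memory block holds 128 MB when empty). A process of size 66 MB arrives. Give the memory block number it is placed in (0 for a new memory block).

0

Next-Fit only looks at memory block 7, which has 61 MB free.
66 MB does not fit, so a new memory block is opened.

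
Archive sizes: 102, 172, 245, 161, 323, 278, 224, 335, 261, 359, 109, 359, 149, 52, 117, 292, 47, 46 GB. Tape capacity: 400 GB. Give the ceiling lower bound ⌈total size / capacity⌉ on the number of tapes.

Total size = 102 + 172 + 245 + 161 + 323 + 278 + 224 + 335 + 261 + 359 + 109 + 359 + 149 + 52 + 117 + 292 + 47 + 46 = 3631 GB.
⌈3631 / 400⌉ = 10.

10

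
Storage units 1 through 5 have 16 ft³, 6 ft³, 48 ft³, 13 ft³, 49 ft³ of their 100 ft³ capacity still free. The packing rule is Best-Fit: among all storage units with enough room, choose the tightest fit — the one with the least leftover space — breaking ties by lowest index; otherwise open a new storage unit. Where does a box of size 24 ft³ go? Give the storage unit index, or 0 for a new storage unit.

3

Storage units with room: storage unit 3 (48 ft³), storage unit 5 (49 ft³).
Tightest fit is storage unit 3 with 48 ft³ free.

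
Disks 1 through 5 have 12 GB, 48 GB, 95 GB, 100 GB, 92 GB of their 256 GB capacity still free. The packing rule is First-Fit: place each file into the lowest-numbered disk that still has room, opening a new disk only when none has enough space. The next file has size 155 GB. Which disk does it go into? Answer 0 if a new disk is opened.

No disk has ≥ 155 GB free, so a new disk is opened.

0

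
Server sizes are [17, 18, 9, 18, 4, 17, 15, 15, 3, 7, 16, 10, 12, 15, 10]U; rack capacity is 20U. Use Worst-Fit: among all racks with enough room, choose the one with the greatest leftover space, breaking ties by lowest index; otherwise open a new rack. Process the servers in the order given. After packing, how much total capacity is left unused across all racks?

54

17U → rack 1 (remaining 3U)
18U → rack 2 (remaining 2U)
9U → rack 3 (remaining 11U)
18U → rack 4 (remaining 2U)
4U → rack 3 (remaining 7U)
17U → rack 5 (remaining 3U)
15U → rack 6 (remaining 5U)
15U → rack 7 (remaining 5U)
3U → rack 3 (remaining 4U)
7U → rack 8 (remaining 13U)
16U → rack 9 (remaining 4U)
10U → rack 8 (remaining 3U)
12U → rack 10 (remaining 8U)
15U → rack 11 (remaining 5U)
10U → rack 12 (remaining 10U)
12 racks × 20U = 240U; used 186U; unused 54U.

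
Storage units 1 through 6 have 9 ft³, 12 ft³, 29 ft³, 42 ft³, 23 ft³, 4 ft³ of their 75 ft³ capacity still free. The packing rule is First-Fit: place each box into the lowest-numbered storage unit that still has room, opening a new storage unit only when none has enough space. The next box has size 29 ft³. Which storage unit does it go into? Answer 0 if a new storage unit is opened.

3

Storage units with room: storage unit 3 (29 ft³), storage unit 4 (42 ft³).
The first with room is storage unit 3.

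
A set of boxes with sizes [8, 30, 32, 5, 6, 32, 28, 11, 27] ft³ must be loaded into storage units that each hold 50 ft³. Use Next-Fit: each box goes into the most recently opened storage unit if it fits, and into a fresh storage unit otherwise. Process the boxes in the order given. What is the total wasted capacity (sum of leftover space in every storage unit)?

storage unit 1: place 8 ft³, 42 ft³ left
storage unit 1: place 30 ft³, 12 ft³ left
storage unit 2: place 32 ft³, 18 ft³ left
storage unit 2: place 5 ft³, 13 ft³ left
storage unit 2: place 6 ft³, 7 ft³ left
storage unit 3: place 32 ft³, 18 ft³ left
storage unit 4: place 28 ft³, 22 ft³ left
storage unit 4: place 11 ft³, 11 ft³ left
storage unit 5: place 27 ft³, 23 ft³ left
5 storage units × 50 ft³ = 250 ft³; used 179 ft³; unused 71 ft³.

71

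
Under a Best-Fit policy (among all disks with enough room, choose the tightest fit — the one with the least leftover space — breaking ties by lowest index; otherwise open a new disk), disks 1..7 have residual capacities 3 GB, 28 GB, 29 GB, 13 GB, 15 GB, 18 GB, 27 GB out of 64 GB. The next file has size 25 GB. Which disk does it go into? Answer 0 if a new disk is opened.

7

Disks with room: disk 2 (28 GB), disk 3 (29 GB), disk 7 (27 GB).
Tightest fit is disk 7 with 27 GB free.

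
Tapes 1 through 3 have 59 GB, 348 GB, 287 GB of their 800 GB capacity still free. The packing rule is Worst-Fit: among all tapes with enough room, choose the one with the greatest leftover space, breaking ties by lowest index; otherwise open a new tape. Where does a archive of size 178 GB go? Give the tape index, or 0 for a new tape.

2

Tapes with room: tape 2 (348 GB), tape 3 (287 GB).
Most room is tape 2 with 348 GB free.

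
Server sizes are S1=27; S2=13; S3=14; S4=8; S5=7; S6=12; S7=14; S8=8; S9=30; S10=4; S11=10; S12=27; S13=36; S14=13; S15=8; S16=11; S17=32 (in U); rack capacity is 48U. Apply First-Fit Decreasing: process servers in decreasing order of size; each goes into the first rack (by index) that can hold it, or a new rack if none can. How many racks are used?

Sorted descending: 36, 32, 30, 27, 27, 14, 14, 13, 13, 12, 11, 10, 8, 8, 8, 7, 4.
36U → rack 1 (remaining 12U)
32U → rack 2 (remaining 16U)
30U → rack 3 (remaining 18U)
27U → rack 4 (remaining 21U)
27U → rack 5 (remaining 21U)
14U → rack 2 (remaining 2U)
14U → rack 3 (remaining 4U)
13U → rack 4 (remaining 8U)
13U → rack 5 (remaining 8U)
12U → rack 1 (remaining 0U)
11U → rack 6 (remaining 37U)
10U → rack 6 (remaining 27U)
8U → rack 4 (remaining 0U)
8U → rack 5 (remaining 0U)
8U → rack 6 (remaining 19U)
7U → rack 6 (remaining 12U)
4U → rack 3 (remaining 0U)

6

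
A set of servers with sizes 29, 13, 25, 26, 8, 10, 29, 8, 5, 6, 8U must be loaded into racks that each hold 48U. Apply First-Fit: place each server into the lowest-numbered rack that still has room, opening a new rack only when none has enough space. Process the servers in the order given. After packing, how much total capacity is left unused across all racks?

rack 1: place 29U, 19U left
rack 1: place 13U, 6U left
rack 2: place 25U, 23U left
rack 3: place 26U, 22U left
rack 2: place 8U, 15U left
rack 2: place 10U, 5U left
rack 4: place 29U, 19U left
rack 3: place 8U, 14U left
rack 1: place 5U, 1U left
rack 3: place 6U, 8U left
rack 3: place 8U, 0U left
4 racks × 48U = 192U; used 167U; unused 25U.

25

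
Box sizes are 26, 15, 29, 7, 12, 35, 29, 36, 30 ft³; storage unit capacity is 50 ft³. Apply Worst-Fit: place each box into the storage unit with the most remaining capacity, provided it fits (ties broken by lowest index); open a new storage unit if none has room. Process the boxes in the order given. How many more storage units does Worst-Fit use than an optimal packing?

Worst-Fit: [26,15] [29,7,12] [35] [29] [36] [30] → 6 storage units.
6 boxes exceed 25 ft³ (half the capacity), and no two of those can share a storage unit, so at least 6 storage units are needed.
So 6 is already optimal.

0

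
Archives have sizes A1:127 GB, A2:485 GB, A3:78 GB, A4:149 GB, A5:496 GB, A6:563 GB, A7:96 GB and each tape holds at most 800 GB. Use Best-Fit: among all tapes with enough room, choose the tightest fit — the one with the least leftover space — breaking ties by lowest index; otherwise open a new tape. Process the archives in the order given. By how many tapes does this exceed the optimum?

0

Best-Fit: [127,485,78,96] [149,496] [563] → 3 tapes.
Total size 1994 GB; any packing needs at least ⌈1994/800⌉ = 3 tapes.
So 3 is already optimal.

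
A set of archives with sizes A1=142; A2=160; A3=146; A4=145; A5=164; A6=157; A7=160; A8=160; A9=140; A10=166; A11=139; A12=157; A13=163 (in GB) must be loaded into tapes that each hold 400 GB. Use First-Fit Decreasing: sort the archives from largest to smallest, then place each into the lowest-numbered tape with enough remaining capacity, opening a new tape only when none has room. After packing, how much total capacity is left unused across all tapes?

Sorted descending: 166, 164, 163, 160, 160, 160, 157, 157, 146, 145, 142, 140, 139.
166 GB → tape 1 (remaining 234 GB)
164 GB → tape 1 (remaining 70 GB)
163 GB → tape 2 (remaining 237 GB)
160 GB → tape 2 (remaining 77 GB)
160 GB → tape 3 (remaining 240 GB)
160 GB → tape 3 (remaining 80 GB)
157 GB → tape 4 (remaining 243 GB)
157 GB → tape 4 (remaining 86 GB)
146 GB → tape 5 (remaining 254 GB)
145 GB → tape 5 (remaining 109 GB)
142 GB → tape 6 (remaining 258 GB)
140 GB → tape 6 (remaining 118 GB)
139 GB → tape 7 (remaining 261 GB)
7 tapes × 400 GB = 2800 GB; used 1999 GB; unused 801 GB.

801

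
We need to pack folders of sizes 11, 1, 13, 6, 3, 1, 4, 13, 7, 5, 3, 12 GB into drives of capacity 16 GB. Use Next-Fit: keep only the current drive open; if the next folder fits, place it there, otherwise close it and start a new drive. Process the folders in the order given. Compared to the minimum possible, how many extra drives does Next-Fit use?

1

Next-Fit: [11,1] [13] [6,3,1,4] [13] [7,5,3] [12] → 6 drives.
Total size 79 GB; any packing needs at least ⌈79/16⌉ = 5 drives.
An optimal packing achieves that bound: [13,3] [13,3] [12,4] [11,5] [7,6,1,1] → 5 drives.
Excess: 6 − 5 = 1.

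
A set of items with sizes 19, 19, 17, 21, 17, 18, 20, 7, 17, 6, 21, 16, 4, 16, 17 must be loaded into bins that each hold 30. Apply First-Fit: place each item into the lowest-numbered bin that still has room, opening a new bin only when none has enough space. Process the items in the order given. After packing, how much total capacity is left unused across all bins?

125

Put 19 in bin 1; 11 remain.
Put 19 in bin 2; 11 remain.
Put 17 in bin 3; 13 remain.
Put 21 in bin 4; 9 remain.
Put 17 in bin 5; 13 remain.
Put 18 in bin 6; 12 remain.
Put 20 in bin 7; 10 remain.
Put 7 in bin 1; 4 remain.
Put 17 in bin 8; 13 remain.
Put 6 in bin 2; 5 remain.
Put 21 in bin 9; 9 remain.
Put 16 in bin 10; 14 remain.
Put 4 in bin 1; 0 remain.
Put 16 in bin 11; 14 remain.
Put 17 in bin 12; 13 remain.
12 bins × 30 = 360; used 235; unused 125.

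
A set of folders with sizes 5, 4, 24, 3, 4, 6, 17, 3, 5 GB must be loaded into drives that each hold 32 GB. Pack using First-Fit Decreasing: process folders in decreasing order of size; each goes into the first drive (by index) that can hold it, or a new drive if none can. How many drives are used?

3 drives

Sorted descending: 24, 17, 6, 5, 5, 4, 4, 3, 3.
24 GB → drive 1 (remaining 8 GB)
17 GB → drive 2 (remaining 15 GB)
6 GB → drive 1 (remaining 2 GB)
5 GB → drive 2 (remaining 10 GB)
5 GB → drive 2 (remaining 5 GB)
4 GB → drive 2 (remaining 1 GB)
4 GB → drive 3 (remaining 28 GB)
3 GB → drive 3 (remaining 25 GB)
3 GB → drive 3 (remaining 22 GB)
Final drives: [24,6] [17,5,5,4] [4,3,3].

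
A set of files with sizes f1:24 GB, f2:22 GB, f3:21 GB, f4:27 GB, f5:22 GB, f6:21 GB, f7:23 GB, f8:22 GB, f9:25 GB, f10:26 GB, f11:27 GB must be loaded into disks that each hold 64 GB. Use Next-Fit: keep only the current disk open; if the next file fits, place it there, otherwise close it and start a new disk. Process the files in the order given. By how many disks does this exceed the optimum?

1

Next-Fit: [24,22] [21,27] [22,21] [23,22] [25,26] [27] → 6 disks.
Total size 260 GB; any packing needs at least ⌈260/64⌉ = 5 disks.
An optimal packing achieves that bound: [27,27] [26,25] [24,23] [22,22] [22,21,21] → 5 disks.
Excess: 6 − 5 = 1.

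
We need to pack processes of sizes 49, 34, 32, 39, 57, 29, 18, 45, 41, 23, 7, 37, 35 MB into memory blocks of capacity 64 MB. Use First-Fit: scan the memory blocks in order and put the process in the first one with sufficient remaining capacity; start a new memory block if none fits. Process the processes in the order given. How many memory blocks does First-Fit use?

Put 49 MB in memory block 1; 15 MB remain.
Put 34 MB in memory block 2; 30 MB remain.
Put 32 MB in memory block 3; 32 MB remain.
Put 39 MB in memory block 4; 25 MB remain.
Put 57 MB in memory block 5; 7 MB remain.
Put 29 MB in memory block 2; 1 MB remain.
Put 18 MB in memory block 3; 14 MB remain.
Put 45 MB in memory block 6; 19 MB remain.
Put 41 MB in memory block 7; 23 MB remain.
Put 23 MB in memory block 4; 2 MB remain.
Put 7 MB in memory block 1; 8 MB remain.
Put 37 MB in memory block 8; 27 MB remain.
Put 35 MB in memory block 9; 29 MB remain.
Final memory blocks: [49,7] [34,29] [32,18] [39,23] [57] [45] [41] [37] [35].

9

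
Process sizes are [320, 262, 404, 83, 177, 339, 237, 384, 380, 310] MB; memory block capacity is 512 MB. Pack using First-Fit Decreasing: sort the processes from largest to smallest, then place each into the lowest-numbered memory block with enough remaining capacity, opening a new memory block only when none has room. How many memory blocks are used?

Sorted descending: 404, 384, 380, 339, 320, 310, 262, 237, 177, 83.
memory block 1: place 404 MB, 108 MB left
memory block 2: place 384 MB, 128 MB left
memory block 3: place 380 MB, 132 MB left
memory block 4: place 339 MB, 173 MB left
memory block 5: place 320 MB, 192 MB left
memory block 6: place 310 MB, 202 MB left
memory block 7: place 262 MB, 250 MB left
memory block 7: place 237 MB, 13 MB left
memory block 5: place 177 MB, 15 MB left
memory block 1: place 83 MB, 25 MB left

7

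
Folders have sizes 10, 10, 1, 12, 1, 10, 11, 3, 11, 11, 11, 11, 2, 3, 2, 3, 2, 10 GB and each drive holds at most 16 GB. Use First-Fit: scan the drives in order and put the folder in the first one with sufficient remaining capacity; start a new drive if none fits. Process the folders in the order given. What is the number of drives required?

10 GB → drive 1 (remaining 6 GB)
10 GB → drive 2 (remaining 6 GB)
1 GB → drive 1 (remaining 5 GB)
12 GB → drive 3 (remaining 4 GB)
1 GB → drive 1 (remaining 4 GB)
10 GB → drive 4 (remaining 6 GB)
11 GB → drive 5 (remaining 5 GB)
3 GB → drive 1 (remaining 1 GB)
11 GB → drive 6 (remaining 5 GB)
11 GB → drive 7 (remaining 5 GB)
11 GB → drive 8 (remaining 5 GB)
11 GB → drive 9 (remaining 5 GB)
2 GB → drive 2 (remaining 4 GB)
3 GB → drive 2 (remaining 1 GB)
2 GB → drive 3 (remaining 2 GB)
3 GB → drive 4 (remaining 3 GB)
2 GB → drive 3 (remaining 0 GB)
10 GB → drive 10 (remaining 6 GB)
Final drives: [10,1,1,3] [10,2,3] [12,2,2] [10,3] [11] [11] [11] [11] [11] [10].

10 drives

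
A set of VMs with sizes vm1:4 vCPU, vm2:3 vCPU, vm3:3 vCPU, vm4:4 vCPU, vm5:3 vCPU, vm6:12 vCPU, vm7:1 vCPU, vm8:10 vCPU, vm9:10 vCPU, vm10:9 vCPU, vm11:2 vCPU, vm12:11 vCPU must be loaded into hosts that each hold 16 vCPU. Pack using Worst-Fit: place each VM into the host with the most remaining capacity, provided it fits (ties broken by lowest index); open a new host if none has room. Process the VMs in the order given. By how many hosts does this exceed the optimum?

1

Worst-Fit: [4,3,3,4,1] [3,12] [10] [10] [9,2] [11] → 6 hosts.
Total size 72 vCPU; any packing needs at least ⌈72/16⌉ = 5 hosts.
An optimal packing achieves that bound: [12,4] [11,4,1] [10,3,3] [10,3,2] [9] → 5 hosts.
Excess: 6 − 5 = 1.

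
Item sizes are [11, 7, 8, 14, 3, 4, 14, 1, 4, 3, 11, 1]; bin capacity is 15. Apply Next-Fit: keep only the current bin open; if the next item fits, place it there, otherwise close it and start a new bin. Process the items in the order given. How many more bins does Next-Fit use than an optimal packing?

Next-Fit: [11] [7,8] [14] [3,4] [14,1] [4,3] [11,1] → 7 bins.
Total size 81; any packing needs at least ⌈81/15⌉ = 6 bins.
An optimal packing achieves that bound: [14,1] [14,1] [11,4] [11,4] [8,7] [3,3] → 6 bins.
Excess: 7 − 6 = 1.

1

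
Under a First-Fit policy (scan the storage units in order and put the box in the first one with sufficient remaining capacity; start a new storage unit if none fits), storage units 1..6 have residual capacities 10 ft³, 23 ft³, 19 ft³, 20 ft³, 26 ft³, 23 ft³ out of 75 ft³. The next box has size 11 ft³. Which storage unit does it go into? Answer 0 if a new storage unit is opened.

2

Storage units with room: storage unit 2 (23 ft³), storage unit 3 (19 ft³), storage unit 4 (20 ft³), storage unit 5 (26 ft³), storage unit 6 (23 ft³).
The first with room is storage unit 2.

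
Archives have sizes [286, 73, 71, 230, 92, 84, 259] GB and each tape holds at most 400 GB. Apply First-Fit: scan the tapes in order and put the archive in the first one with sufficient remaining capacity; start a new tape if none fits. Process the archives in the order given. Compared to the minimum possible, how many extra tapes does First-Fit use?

0

First-Fit: [286,73] [71,230,92] [84,259] → 3 tapes.
Total size 1095 GB; any packing needs at least ⌈1095/400⌉ = 3 tapes.
So 3 is already optimal.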